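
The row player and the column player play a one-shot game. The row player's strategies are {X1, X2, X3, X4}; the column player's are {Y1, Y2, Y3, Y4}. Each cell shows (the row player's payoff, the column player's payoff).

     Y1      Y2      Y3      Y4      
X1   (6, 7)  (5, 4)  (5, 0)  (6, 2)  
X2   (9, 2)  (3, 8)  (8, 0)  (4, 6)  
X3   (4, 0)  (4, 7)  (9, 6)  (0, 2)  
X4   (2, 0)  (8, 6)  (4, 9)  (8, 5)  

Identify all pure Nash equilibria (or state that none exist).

None

Find each player's best response to every opponent strategy; NE are the intersections.
The row player's best responses — vs Y1: X2 (payoff 9); vs Y2: X4 (payoff 8); vs Y3: X3 (payoff 9); vs Y4: X4 (payoff 8).
The column player's best responses — vs X1: Y1 (payoff 7); vs X2: Y2 (payoff 8); vs X3: Y2 (payoff 7); vs X4: Y3 (payoff 9).
No cell has both players best-responding. For instance, the row player's best reply to Y3 is X3, but against X3 the column player prefers Y2 over Y3.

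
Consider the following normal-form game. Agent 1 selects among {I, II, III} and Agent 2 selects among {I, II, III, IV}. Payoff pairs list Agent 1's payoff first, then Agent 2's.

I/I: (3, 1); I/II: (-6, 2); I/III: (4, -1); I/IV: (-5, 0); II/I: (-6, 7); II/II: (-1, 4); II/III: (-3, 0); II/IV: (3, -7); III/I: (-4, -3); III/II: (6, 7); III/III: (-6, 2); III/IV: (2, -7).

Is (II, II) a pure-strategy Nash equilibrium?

No

Holding Agent 2 at II: Agent 1 gets -1 from II but could get 6 by switching to III. Agent 1 has a profitable deviation.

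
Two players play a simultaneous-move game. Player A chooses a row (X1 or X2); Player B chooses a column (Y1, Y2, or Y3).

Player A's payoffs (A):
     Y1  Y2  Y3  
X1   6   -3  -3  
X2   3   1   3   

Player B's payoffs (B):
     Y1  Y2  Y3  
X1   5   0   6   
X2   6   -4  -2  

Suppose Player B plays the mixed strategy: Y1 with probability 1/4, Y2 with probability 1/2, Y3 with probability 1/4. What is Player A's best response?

Compute Player A's expected payoff from each pure strategy against the given mix.
X1: (1/4)·6 + (1/2)·(-3) + (1/4)·(-3) = -3/4
X2: (1/4)·3 + (1/2)·1 + (1/4)·3 = 2
Highest expected payoff is 2, from X2.

X2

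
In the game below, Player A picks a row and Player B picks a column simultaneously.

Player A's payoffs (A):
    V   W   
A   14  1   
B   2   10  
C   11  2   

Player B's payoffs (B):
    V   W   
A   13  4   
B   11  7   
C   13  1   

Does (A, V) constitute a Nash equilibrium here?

Yes

Holding Player B at V: Player A gets 14 from A, versus 2 from B, 11 from C. No profitable deviation for Player A.
Holding Player A at A: Player B gets 13 from V, versus 4 from W. No profitable deviation for Player B either.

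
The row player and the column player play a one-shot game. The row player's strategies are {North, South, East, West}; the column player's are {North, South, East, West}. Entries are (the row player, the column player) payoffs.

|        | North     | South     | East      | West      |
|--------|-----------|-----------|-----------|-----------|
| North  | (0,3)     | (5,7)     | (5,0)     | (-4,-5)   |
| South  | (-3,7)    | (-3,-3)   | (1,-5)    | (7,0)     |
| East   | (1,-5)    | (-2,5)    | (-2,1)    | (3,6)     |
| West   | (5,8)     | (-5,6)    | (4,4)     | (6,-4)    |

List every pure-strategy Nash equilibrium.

(North, South) and (West, North)

Check mutual best responses: a cell is a NE iff neither player can gain by unilaterally deviating.
The row player's best responses — vs North: West (payoff 5); vs South: North (payoff 5); vs East: North (payoff 5); vs West: South (payoff 7).
The column player's best responses — vs North: South (payoff 7); vs South: North (payoff 7); vs East: West (payoff 6); vs West: North (payoff 8).
Mutual best responses occur at (North, South) and (West, North); at each, neither player gains by switching.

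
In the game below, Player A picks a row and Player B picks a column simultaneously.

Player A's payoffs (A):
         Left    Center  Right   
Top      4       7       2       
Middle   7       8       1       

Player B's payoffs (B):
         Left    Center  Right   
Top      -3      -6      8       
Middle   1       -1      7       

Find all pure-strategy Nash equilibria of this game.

(Top, Right)

Find each player's best response to every opponent strategy; NE are the intersections.
Player A's best responses — vs Left: Middle (payoff 7); vs Center: Middle (payoff 8); vs Right: Top (payoff 2).
Player B's best responses — vs Top: Right (payoff 8); vs Middle: Right (payoff 7).
The only mutual best response is (Top, Right); neither player gains by switching there.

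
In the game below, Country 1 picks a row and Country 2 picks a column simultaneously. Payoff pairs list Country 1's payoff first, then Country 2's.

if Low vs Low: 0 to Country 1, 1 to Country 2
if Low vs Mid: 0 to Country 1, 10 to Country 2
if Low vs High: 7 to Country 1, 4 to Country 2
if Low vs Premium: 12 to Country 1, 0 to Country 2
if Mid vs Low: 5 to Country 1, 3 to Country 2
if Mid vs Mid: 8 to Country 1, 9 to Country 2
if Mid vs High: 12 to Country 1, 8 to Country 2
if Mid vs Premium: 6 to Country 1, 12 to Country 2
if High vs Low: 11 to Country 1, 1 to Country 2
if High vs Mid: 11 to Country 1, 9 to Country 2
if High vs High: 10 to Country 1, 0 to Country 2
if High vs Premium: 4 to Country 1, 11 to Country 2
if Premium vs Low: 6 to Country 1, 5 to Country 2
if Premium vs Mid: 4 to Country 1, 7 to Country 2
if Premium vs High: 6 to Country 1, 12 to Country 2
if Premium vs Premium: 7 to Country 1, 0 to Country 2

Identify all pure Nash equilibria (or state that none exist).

No pure-strategy Nash equilibrium

Check mutual best responses: a cell is a NE iff neither player can gain by unilaterally deviating.
Country 1's best responses — vs Low: High (payoff 11); vs Mid: High (payoff 11); vs High: Mid (payoff 12); vs Premium: Low (payoff 12).
Country 2's best responses — vs Low: Mid (payoff 10); vs Mid: Premium (payoff 12); vs High: Premium (payoff 11); vs Premium: High (payoff 12).
No cell has both players best-responding. For instance, Country 1's best reply to Low is High, but against High Country 2 prefers Premium over Low.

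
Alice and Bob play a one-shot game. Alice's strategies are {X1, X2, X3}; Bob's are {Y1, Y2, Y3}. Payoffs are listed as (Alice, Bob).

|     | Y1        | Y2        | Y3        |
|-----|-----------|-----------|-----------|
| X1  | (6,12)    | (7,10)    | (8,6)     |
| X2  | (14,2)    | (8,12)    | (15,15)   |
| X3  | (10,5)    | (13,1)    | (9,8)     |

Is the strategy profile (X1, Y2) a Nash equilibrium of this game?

No

Holding Bob at Y2: Alice gets 7 from X1 but could get 13 by switching to X3. Alice has a profitable deviation.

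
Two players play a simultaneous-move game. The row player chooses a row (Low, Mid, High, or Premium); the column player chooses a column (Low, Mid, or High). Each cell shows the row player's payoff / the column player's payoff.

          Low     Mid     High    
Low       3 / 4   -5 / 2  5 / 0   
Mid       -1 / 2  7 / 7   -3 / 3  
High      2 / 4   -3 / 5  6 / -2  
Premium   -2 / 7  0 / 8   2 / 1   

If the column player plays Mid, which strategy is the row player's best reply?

Mid

With the column player fixed at Mid, the row player's payoffs are: Low → -5, Mid → 7, High → -3, Premium → 0.
The maximum is 7, achieved by Mid.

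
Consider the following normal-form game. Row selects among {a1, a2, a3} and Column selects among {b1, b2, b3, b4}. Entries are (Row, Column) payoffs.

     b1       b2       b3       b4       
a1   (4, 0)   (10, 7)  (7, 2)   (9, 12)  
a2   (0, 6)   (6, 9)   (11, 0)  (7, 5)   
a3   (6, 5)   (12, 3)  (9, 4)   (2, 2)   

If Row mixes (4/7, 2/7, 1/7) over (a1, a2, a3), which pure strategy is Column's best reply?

b4

Column's best reply maximizes expected payoff against the mix.
b1: (4/7)·0 + (2/7)·6 + (1/7)·5 = 17/7
b2: (4/7)·7 + (2/7)·9 + (1/7)·3 = 7
b3: (4/7)·2 + (2/7)·0 + (1/7)·4 = 12/7
b4: (4/7)·12 + (2/7)·5 + (1/7)·2 = 60/7
Highest expected payoff is 60/7, from b4.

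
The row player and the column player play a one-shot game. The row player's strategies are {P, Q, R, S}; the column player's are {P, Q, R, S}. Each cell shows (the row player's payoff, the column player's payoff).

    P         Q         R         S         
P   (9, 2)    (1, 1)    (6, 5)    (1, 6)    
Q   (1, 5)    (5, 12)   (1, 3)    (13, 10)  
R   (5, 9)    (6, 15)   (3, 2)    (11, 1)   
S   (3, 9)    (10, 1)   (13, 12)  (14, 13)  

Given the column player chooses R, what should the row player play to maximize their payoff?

With the column player fixed at R, the row player's payoffs are: P → 6, Q → 1, R → 3, S → 13.
The maximum is 13, achieved by S.

S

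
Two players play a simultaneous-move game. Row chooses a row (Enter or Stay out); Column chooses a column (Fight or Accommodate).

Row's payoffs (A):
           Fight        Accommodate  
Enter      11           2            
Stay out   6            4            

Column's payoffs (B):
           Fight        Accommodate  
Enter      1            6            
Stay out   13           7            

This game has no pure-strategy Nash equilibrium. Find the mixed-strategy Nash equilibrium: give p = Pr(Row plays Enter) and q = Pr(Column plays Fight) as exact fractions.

Each player's mixing probability is pinned down by making the *other* player indifferent.
Column indifferent between Fight and Accommodate: p·1 + (1−p)·13 = p·6 + (1−p)·7 ⟹ 13 + (-12)p = 7 + (-1)p ⟹ p = 6/11.
Row indifferent between Enter and Stay out: q·11 + (1−q)·2 = q·6 + (1−q)·4 ⟹ 2 + 9q = 4 + 2q ⟹ q = 2/7.

p = 6/11, q = 2/7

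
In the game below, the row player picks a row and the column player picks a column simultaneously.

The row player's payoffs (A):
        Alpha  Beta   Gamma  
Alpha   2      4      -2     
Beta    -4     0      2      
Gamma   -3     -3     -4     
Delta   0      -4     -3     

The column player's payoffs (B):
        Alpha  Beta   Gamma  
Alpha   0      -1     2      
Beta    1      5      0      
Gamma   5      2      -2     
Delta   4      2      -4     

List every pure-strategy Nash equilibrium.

Check mutual best responses: a cell is a NE iff neither player can gain by unilaterally deviating.
The row player's best responses — vs Alpha: Alpha (payoff 2); vs Beta: Alpha (payoff 4); vs Gamma: Beta (payoff 2).
The column player's best responses — vs Alpha: Gamma (payoff 2); vs Beta: Beta (payoff 5); vs Gamma: Alpha (payoff 5); vs Delta: Alpha (payoff 4).
No cell has both players best-responding. For instance, the row player's best reply to Gamma is Beta, but against Beta the column player prefers Beta over Gamma.

No pure-strategy Nash equilibrium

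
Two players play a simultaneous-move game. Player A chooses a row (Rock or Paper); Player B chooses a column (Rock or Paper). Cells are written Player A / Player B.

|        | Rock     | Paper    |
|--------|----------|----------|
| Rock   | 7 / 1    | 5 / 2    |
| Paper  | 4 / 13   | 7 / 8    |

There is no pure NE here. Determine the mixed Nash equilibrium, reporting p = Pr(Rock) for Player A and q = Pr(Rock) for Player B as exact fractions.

In a mixed NE each player is indifferent between their pure strategies, so the opponent's mix sets the indifference.
Player B indifferent between Rock and Paper: p·1 + (1−p)·13 = p·2 + (1−p)·8 ⟹ 13 + (-12)p = 8 + (-6)p ⟹ p = 5/6.
Player A indifferent between Rock and Paper: q·7 + (1−q)·5 = q·4 + (1−q)·7 ⟹ 5 + 2q = 7 + (-3)q ⟹ q = 2/5.

p = 5/6, q = 2/5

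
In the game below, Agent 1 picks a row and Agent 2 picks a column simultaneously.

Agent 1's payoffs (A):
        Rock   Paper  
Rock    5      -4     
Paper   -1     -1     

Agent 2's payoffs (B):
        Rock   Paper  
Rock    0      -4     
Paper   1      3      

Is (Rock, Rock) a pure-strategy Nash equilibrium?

Yes

Holding Agent 2 at Rock: Agent 1 gets 5 from Rock, versus -1 from Paper. No profitable deviation for Agent 1.
Holding Agent 1 at Rock: Agent 2 gets 0 from Rock, versus -4 from Paper. No profitable deviation for Agent 2 either.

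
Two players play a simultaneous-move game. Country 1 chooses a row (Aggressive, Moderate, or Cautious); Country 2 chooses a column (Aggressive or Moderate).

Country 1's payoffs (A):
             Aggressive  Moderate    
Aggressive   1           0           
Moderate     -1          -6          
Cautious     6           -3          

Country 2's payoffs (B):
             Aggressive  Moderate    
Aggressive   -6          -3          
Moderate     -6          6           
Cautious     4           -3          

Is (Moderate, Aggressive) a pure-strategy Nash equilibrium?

No

Holding Country 2 at Aggressive: Country 1 gets -1 from Moderate but could get 6 by switching to Cautious. Country 1 has a profitable deviation.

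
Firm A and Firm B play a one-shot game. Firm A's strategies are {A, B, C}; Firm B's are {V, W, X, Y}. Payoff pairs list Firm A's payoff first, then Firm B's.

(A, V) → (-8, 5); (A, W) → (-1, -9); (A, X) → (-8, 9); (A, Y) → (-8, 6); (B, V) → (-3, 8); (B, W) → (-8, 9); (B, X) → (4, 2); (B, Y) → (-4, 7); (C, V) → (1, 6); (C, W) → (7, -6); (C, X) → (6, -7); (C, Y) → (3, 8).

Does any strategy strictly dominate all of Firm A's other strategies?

A strategy is strictly dominant if it gives Firm A a strictly higher payoff than every other strategy, against every choice by the opponent.
C strictly dominates: vs V: 1 > each of {-8, -3}; vs W: 7 > each of {-1, -8}; vs X: 6 > each of {-8, 4}; vs Y: 3 > each of {-8, -4}.

C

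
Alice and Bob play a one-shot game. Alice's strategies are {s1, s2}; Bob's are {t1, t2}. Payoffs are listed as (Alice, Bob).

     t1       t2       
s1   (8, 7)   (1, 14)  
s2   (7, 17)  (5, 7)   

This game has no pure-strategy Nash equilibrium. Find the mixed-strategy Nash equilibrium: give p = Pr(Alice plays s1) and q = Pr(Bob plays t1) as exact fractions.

In a mixed NE each player is indifferent between their pure strategies, so the opponent's mix sets the indifference.
Bob indifferent between t1 and t2: p·7 + (1−p)·17 = p·14 + (1−p)·7 ⟹ 17 + (-10)p = 7 + 7p ⟹ p = 10/17.
Alice indifferent between s1 and s2: q·8 + (1−q)·1 = q·7 + (1−q)·5 ⟹ 1 + 7q = 5 + 2q ⟹ q = 4/5.

p = 10/17, q = 4/5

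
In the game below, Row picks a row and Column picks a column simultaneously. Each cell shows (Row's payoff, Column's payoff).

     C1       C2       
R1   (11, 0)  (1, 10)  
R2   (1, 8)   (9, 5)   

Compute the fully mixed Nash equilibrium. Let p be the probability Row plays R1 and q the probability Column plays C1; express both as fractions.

Each player's mixing probability is pinned down by making the *other* player indifferent.
Column indifferent between C1 and C2: p·0 + (1−p)·8 = p·10 + (1−p)·5 ⟹ 8 + (-8)p = 5 + 5p ⟹ p = 3/13.
Row indifferent between R1 and R2: q·11 + (1−q)·1 = q·1 + (1−q)·9 ⟹ 1 + 10q = 9 + (-8)q ⟹ q = 4/9.

p = 3/13, q = 4/9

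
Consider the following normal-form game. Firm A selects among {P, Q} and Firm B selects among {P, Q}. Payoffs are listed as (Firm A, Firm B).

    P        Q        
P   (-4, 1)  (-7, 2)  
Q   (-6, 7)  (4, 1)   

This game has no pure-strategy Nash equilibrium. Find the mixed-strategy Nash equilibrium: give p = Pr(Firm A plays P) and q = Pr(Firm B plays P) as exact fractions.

p = 6/7, q = 11/13

In a mixed NE each player is indifferent between their pure strategies, so the opponent's mix sets the indifference.
Firm B indifferent between P and Q: p·1 + (1−p)·7 = p·2 + (1−p)·1 ⟹ 7 + (-6)p = 1 + 1p ⟹ p = 6/7.
Firm A indifferent between P and Q: q·(-4) + (1−q)·(-7) = q·(-6) + (1−q)·4 ⟹ (-7) + 3q = 4 + (-10)q ⟹ q = 11/13.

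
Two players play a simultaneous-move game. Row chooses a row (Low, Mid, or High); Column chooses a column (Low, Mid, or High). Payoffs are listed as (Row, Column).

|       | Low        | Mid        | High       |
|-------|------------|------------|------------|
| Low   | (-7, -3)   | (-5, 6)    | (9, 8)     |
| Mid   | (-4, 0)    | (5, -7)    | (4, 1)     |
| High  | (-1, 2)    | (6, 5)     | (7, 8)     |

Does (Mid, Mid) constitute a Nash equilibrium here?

No

Holding Column at Mid: Row gets 5 from Mid but could get 6 by switching to High. Row has a profitable deviation.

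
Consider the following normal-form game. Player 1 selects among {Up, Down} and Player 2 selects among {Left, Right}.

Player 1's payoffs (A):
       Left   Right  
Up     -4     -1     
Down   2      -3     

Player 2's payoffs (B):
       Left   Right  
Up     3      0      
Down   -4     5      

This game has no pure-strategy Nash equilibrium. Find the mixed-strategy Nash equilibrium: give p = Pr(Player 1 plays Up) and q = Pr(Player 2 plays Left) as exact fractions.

Each player's mixing probability is pinned down by making the *other* player indifferent.
Player 2 indifferent between Left and Right: p·3 + (1−p)·(-4) = p·0 + (1−p)·5 ⟹ (-4) + 7p = 5 + (-5)p ⟹ p = 3/4.
Player 1 indifferent between Up and Down: q·(-4) + (1−q)·(-1) = q·2 + (1−q)·(-3) ⟹ (-1) + (-3)q = (-3) + 5q ⟹ q = 1/4.

p = 3/4, q = 1/4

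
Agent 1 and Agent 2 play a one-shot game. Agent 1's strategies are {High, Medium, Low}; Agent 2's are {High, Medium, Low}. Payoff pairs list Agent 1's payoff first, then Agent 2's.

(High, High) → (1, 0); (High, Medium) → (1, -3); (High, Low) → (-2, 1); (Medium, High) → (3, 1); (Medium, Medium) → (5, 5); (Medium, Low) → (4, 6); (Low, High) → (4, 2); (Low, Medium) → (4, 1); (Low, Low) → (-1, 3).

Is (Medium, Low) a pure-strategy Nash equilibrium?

Yes

Holding Agent 2 at Low: Agent 1 gets 4 from Medium, versus -2 from High, -1 from Low. No profitable deviation for Agent 1.
Holding Agent 1 at Medium: Agent 2 gets 6 from Low, versus 1 from High, 5 from Medium. No profitable deviation for Agent 2 either.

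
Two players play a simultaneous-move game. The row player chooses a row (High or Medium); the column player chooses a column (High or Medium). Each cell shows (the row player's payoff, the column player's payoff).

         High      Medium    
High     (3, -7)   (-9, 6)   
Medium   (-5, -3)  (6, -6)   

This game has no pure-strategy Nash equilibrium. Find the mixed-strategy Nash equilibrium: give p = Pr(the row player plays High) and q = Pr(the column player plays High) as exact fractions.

p = 3/16, q = 15/23

Each player's mixing probability is pinned down by making the *other* player indifferent.
The column player indifferent between High and Medium: p·(-7) + (1−p)·(-3) = p·6 + (1−p)·(-6) ⟹ (-3) + (-4)p = (-6) + 12p ⟹ p = 3/16.
The row player indifferent between High and Medium: q·3 + (1−q)·(-9) = q·(-5) + (1−q)·6 ⟹ (-9) + 12q = 6 + (-11)q ⟹ q = 15/23.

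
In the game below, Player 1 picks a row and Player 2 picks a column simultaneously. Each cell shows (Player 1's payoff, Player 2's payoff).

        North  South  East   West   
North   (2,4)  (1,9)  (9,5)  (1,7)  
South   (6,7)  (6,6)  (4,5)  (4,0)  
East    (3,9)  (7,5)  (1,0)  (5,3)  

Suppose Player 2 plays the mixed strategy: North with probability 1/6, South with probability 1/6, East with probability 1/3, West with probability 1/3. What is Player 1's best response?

Compute Player 1's expected payoff from each pure strategy against the given mix.
North: (1/6)·2 + (1/6)·1 + (1/3)·9 + (1/3)·1 = 23/6
South: (1/6)·6 + (1/6)·6 + (1/3)·4 + (1/3)·4 = 14/3
East: (1/6)·3 + (1/6)·7 + (1/3)·1 + (1/3)·5 = 11/3
Highest expected payoff is 14/3, from South.

South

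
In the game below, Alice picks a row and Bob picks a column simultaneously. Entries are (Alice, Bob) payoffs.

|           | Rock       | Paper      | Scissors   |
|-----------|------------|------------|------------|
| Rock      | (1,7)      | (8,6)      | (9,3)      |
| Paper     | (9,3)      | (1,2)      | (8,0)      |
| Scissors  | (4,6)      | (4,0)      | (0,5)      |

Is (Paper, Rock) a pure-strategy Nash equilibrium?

Holding Bob at Rock: Alice gets 9 from Paper, versus 1 from Rock, 4 from Scissors. No profitable deviation for Alice.
Holding Alice at Paper: Bob gets 3 from Rock, versus 2 from Paper, 0 from Scissors. No profitable deviation for Bob either.

Yes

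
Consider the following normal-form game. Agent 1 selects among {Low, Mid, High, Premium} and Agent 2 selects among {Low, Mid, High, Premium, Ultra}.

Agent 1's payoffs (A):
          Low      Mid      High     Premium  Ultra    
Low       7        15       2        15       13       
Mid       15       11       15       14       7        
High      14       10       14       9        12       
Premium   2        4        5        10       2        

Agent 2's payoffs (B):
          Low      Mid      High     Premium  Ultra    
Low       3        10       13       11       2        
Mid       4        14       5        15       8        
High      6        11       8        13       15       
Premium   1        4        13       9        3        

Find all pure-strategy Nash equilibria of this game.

Check mutual best responses: a cell is a NE iff neither player can gain by unilaterally deviating.
Agent 1's best responses — vs Low: Mid (payoff 15); vs Mid: Low (payoff 15); vs High: Mid (payoff 15); vs Premium: Low (payoff 15); vs Ultra: Low (payoff 13).
Agent 2's best responses — vs Low: High (payoff 13); vs Mid: Premium (payoff 15); vs High: Ultra (payoff 15); vs Premium: High (payoff 13).
No cell has both players best-responding. For instance, Agent 1's best reply to Ultra is Low, but against Low Agent 2 prefers High over Ultra.

No pure-strategy Nash equilibrium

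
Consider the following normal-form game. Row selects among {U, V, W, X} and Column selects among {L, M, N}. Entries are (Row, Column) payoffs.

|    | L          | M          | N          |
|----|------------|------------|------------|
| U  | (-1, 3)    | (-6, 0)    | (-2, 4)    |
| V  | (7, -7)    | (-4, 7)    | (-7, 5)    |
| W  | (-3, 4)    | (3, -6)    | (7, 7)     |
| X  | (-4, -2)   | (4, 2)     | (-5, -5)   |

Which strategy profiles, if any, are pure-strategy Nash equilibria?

(W, N) and (X, M)

Find each player's best response to every opponent strategy; NE are the intersections.
Row's best responses — vs L: V (payoff 7); vs M: X (payoff 4); vs N: W (payoff 7).
Column's best responses — vs U: N (payoff 4); vs V: M (payoff 7); vs W: N (payoff 7); vs X: M (payoff 2).
Mutual best responses occur at (W, N) and (X, M); at each, neither player gains by switching.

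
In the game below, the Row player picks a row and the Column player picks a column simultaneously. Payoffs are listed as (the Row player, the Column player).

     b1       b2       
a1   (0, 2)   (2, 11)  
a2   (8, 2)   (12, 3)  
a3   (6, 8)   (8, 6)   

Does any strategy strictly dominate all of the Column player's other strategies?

Check whether one of the Column player's strategies beats all alternatives regardless of what the opponent does.
b1 is not dominant: against a1, b2 gives 11 > 2.
b2 is not dominant: against a3, b1 gives 8 > 6.
No single strategy is best against every opponent action.

None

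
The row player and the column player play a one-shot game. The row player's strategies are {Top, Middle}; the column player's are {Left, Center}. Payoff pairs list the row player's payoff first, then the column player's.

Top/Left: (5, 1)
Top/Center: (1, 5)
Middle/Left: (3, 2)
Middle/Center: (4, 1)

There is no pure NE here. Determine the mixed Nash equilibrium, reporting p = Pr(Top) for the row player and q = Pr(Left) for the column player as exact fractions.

p = 1/5, q = 3/5

In a mixed NE each player is indifferent between their pure strategies, so the opponent's mix sets the indifference.
The column player indifferent between Left and Center: p·1 + (1−p)·2 = p·5 + (1−p)·1 ⟹ 2 + (-1)p = 1 + 4p ⟹ p = 1/5.
The row player indifferent between Top and Middle: q·5 + (1−q)·1 = q·3 + (1−q)·4 ⟹ 1 + 4q = 4 + (-1)q ⟹ q = 3/5.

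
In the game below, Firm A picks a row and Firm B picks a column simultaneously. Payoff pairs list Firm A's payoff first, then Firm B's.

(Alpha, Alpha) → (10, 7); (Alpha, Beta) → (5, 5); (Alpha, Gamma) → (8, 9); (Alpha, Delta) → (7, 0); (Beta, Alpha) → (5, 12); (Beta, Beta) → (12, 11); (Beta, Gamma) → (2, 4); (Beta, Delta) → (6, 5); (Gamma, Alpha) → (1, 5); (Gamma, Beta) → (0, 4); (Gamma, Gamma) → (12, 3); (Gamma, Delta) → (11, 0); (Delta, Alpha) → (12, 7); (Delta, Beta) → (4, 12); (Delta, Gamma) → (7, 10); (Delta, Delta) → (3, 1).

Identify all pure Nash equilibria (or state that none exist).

Check mutual best responses: a cell is a NE iff neither player can gain by unilaterally deviating.
Firm A's best responses — vs Alpha: Delta (payoff 12); vs Beta: Beta (payoff 12); vs Gamma: Gamma (payoff 12); vs Delta: Gamma (payoff 11).
Firm B's best responses — vs Alpha: Gamma (payoff 9); vs Beta: Alpha (payoff 12); vs Gamma: Alpha (payoff 5); vs Delta: Beta (payoff 12).
No cell has both players best-responding. For instance, Firm A's best reply to Gamma is Gamma, but against Gamma Firm B prefers Alpha over Gamma.

None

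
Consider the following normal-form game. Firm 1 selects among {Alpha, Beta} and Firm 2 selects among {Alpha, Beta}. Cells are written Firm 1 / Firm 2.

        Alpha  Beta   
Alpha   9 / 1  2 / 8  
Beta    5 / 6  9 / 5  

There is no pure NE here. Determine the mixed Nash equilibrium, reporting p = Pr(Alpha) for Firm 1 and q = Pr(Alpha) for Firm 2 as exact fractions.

In a mixed NE each player is indifferent between their pure strategies, so the opponent's mix sets the indifference.
Firm 2 indifferent between Alpha and Beta: p·1 + (1−p)·6 = p·8 + (1−p)·5 ⟹ 6 + (-5)p = 5 + 3p ⟹ p = 1/8.
Firm 1 indifferent between Alpha and Beta: q·9 + (1−q)·2 = q·5 + (1−q)·9 ⟹ 2 + 7q = 9 + (-4)q ⟹ q = 7/11.

p = 1/8, q = 7/11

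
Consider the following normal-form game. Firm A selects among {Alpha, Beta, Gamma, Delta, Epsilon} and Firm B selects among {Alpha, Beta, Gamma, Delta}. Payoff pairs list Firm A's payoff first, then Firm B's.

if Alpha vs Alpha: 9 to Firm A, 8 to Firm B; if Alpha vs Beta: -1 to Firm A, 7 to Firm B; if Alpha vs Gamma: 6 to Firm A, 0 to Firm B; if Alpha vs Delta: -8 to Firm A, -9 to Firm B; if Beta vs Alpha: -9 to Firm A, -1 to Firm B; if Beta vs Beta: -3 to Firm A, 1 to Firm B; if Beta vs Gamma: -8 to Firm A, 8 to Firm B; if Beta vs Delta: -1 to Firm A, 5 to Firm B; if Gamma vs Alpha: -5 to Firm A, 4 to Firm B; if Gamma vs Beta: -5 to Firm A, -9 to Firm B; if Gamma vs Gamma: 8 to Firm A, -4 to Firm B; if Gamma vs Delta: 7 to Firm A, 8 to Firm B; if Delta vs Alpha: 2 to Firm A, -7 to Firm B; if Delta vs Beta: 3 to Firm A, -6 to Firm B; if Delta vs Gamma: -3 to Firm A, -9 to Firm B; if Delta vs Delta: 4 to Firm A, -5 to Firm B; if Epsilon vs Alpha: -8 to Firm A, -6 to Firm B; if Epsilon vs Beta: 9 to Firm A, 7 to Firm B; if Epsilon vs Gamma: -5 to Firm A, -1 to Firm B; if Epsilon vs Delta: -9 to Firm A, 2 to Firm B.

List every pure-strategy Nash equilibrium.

(Alpha, Alpha), (Gamma, Delta), and (Epsilon, Beta)

Check mutual best responses: a cell is a NE iff neither player can gain by unilaterally deviating.
Firm A's best responses — vs Alpha: Alpha (payoff 9); vs Beta: Epsilon (payoff 9); vs Gamma: Gamma (payoff 8); vs Delta: Gamma (payoff 7).
Firm B's best responses — vs Alpha: Alpha (payoff 8); vs Beta: Gamma (payoff 8); vs Gamma: Delta (payoff 8); vs Delta: Delta (payoff -5); vs Epsilon: Beta (payoff 7).
Mutual best responses occur at (Alpha, Alpha), (Gamma, Delta), and (Epsilon, Beta); at each, neither player gains by switching.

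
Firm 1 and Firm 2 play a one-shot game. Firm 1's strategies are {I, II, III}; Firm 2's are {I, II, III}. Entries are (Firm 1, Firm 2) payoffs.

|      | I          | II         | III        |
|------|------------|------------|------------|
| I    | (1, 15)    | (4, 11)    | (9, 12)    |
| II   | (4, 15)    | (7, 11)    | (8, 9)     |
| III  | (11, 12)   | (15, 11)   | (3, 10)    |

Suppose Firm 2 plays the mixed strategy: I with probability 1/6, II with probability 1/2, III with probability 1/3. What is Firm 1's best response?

III

Firm 1's best reply maximizes expected payoff against the mix.
I: (1/6)·1 + (1/2)·4 + (1/3)·9 = 31/6
II: (1/6)·4 + (1/2)·7 + (1/3)·8 = 41/6
III: (1/6)·11 + (1/2)·15 + (1/3)·3 = 31/3
Highest expected payoff is 31/3, from III.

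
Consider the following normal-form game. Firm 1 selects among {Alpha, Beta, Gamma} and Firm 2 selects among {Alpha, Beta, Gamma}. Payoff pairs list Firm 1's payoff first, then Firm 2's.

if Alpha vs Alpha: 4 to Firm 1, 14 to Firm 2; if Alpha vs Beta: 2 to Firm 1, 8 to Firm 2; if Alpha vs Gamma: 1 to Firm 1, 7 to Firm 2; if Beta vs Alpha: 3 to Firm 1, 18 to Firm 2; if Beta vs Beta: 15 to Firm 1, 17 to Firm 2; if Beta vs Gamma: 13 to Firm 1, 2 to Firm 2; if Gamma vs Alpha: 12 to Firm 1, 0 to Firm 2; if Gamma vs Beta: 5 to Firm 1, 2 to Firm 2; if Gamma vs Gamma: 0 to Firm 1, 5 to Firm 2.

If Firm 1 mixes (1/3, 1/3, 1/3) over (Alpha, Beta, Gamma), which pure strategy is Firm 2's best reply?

Compute Firm 2's expected payoff from each pure strategy against the given mix.
Alpha: (1/3)·14 + (1/3)·18 + (1/3)·0 = 32/3
Beta: (1/3)·8 + (1/3)·17 + (1/3)·2 = 9
Gamma: (1/3)·7 + (1/3)·2 + (1/3)·5 = 14/3
Highest expected payoff is 32/3, from Alpha.

Alpha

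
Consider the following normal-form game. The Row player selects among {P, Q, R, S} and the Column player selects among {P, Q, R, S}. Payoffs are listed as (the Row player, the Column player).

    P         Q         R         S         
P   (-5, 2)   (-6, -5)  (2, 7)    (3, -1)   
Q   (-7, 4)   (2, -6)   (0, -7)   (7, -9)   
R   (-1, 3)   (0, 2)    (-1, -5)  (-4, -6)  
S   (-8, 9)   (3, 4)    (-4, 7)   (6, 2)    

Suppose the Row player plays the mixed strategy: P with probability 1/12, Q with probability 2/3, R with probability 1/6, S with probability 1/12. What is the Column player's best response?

P

The Column player's best reply maximizes expected payoff against the mix.
P: (1/12)·2 + (2/3)·4 + (1/6)·3 + (1/12)·9 = 49/12
Q: (1/12)·(-5) + (2/3)·(-6) + (1/6)·2 + (1/12)·4 = -15/4
R: (1/12)·7 + (2/3)·(-7) + (1/6)·(-5) + (1/12)·7 = -13/3
S: (1/12)·(-1) + (2/3)·(-9) + (1/6)·(-6) + (1/12)·2 = -83/12
Highest expected payoff is 49/12, from P.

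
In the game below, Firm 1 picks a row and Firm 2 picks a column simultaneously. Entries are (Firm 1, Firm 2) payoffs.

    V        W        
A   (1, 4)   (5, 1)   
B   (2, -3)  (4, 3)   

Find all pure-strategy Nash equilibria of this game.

None

Check mutual best responses: a cell is a NE iff neither player can gain by unilaterally deviating.
Firm 1's best responses — vs V: B (payoff 2); vs W: A (payoff 5).
Firm 2's best responses — vs A: V (payoff 4); vs B: W (payoff 3).
No cell has both players best-responding. For instance, Firm 1's best reply to W is A, but against A Firm 2 prefers V over W.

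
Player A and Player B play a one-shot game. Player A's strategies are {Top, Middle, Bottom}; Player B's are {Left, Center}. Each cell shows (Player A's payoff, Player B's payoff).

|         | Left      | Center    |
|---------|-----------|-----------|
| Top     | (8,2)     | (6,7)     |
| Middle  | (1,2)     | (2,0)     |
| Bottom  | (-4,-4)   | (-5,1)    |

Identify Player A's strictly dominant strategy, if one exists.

Top

A strategy is strictly dominant if it gives Player A a strictly higher payoff than every other strategy, against every choice by the opponent.
Top strictly dominates: vs Left: 8 > each of {1, -4}; vs Center: 6 > each of {2, -5}.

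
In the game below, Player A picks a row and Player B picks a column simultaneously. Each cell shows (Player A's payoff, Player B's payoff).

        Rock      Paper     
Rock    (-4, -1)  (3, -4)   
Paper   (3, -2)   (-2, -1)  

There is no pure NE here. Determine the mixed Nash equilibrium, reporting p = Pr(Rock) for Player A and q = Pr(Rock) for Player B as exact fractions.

p = 1/4, q = 5/12

Each player's mixing probability is pinned down by making the *other* player indifferent.
Player B indifferent between Rock and Paper: p·(-1) + (1−p)·(-2) = p·(-4) + (1−p)·(-1) ⟹ (-2) + 1p = (-1) + (-3)p ⟹ p = 1/4.
Player A indifferent between Rock and Paper: q·(-4) + (1−q)·3 = q·3 + (1−q)·(-2) ⟹ 3 + (-7)q = (-2) + 5q ⟹ q = 5/12.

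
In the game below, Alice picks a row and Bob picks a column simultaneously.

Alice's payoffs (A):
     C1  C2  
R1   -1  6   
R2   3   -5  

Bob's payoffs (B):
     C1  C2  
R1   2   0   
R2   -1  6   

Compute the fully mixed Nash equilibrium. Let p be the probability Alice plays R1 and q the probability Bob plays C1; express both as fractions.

Each player's mixing probability is pinned down by making the *other* player indifferent.
Bob indifferent between C1 and C2: p·2 + (1−p)·(-1) = p·0 + (1−p)·6 ⟹ (-1) + 3p = 6 + (-6)p ⟹ p = 7/9.
Alice indifferent between R1 and R2: q·(-1) + (1−q)·6 = q·3 + (1−q)·(-5) ⟹ 6 + (-7)q = (-5) + 8q ⟹ q = 11/15.

p = 7/9, q = 11/15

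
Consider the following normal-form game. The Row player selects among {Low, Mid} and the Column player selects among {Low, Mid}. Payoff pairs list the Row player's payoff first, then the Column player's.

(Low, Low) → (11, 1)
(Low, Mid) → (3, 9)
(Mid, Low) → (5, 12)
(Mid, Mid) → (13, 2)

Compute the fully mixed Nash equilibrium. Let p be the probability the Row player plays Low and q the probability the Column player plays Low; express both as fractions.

p = 5/9, q = 5/8

Each player's mixing probability is pinned down by making the *other* player indifferent.
The Column player indifferent between Low and Mid: p·1 + (1−p)·12 = p·9 + (1−p)·2 ⟹ 12 + (-11)p = 2 + 7p ⟹ p = 5/9.
The Row player indifferent between Low and Mid: q·11 + (1−q)·3 = q·5 + (1−q)·13 ⟹ 3 + 8q = 13 + (-8)q ⟹ q = 5/8.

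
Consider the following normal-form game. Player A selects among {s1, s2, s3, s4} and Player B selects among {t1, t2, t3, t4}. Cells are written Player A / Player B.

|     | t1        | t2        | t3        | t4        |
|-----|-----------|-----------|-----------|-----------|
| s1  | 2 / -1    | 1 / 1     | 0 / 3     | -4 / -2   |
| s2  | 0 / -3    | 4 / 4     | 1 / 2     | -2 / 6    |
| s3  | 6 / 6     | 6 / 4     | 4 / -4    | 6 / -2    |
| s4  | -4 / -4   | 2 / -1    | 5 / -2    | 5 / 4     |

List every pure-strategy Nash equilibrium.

Find each player's best response to every opponent strategy; NE are the intersections.
Player A's best responses — vs t1: s3 (payoff 6); vs t2: s3 (payoff 6); vs t3: s4 (payoff 5); vs t4: s3 (payoff 6).
Player B's best responses — vs s1: t3 (payoff 3); vs s2: t4 (payoff 6); vs s3: t1 (payoff 6); vs s4: t4 (payoff 4).
The only mutual best response is (s3, t1); neither player gains by switching there.

(s3, t1)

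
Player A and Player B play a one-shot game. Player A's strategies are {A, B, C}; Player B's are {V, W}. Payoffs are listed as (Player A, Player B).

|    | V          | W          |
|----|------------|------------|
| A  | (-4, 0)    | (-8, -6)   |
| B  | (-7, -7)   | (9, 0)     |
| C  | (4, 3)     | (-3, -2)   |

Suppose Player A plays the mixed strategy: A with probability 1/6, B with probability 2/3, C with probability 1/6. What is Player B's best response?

Player B's best reply maximizes expected payoff against the mix.
V: (1/6)·0 + (2/3)·(-7) + (1/6)·3 = -25/6
W: (1/6)·(-6) + (2/3)·0 + (1/6)·(-2) = -4/3
Highest expected payoff is -4/3, from W.

W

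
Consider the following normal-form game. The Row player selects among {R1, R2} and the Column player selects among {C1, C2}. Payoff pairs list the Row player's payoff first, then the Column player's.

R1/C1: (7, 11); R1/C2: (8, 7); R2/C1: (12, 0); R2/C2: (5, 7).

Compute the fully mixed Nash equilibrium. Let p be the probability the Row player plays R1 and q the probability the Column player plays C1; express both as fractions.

p = 7/11, q = 3/8

In a mixed NE each player is indifferent between their pure strategies, so the opponent's mix sets the indifference.
The Column player indifferent between C1 and C2: p·11 + (1−p)·0 = p·7 + (1−p)·7 ⟹ 0 + 11p = 7 + 0p ⟹ p = 7/11.
The Row player indifferent between R1 and R2: q·7 + (1−q)·8 = q·12 + (1−q)·5 ⟹ 8 + (-1)q = 5 + 7q ⟹ q = 3/8.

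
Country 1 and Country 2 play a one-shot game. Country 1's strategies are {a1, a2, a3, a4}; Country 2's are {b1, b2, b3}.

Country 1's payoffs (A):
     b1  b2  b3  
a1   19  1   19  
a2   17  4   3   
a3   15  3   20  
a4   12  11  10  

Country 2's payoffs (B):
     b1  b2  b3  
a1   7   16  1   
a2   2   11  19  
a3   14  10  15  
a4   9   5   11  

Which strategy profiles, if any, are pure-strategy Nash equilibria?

(a3, b3)

Check mutual best responses: a cell is a NE iff neither player can gain by unilaterally deviating.
Country 1's best responses — vs b1: a1 (payoff 19); vs b2: a4 (payoff 11); vs b3: a3 (payoff 20).
Country 2's best responses — vs a1: b2 (payoff 16); vs a2: b3 (payoff 19); vs a3: b3 (payoff 15); vs a4: b3 (payoff 11).
The only mutual best response is (a3, b3); neither player gains by switching there.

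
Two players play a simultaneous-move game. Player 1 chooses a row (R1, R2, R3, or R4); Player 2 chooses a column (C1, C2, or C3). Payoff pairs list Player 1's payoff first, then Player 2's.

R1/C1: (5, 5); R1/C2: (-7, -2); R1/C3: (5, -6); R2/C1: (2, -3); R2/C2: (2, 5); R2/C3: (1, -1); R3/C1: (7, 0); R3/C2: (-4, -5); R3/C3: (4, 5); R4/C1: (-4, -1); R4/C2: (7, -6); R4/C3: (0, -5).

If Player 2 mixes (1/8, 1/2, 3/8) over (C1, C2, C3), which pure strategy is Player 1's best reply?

Compute Player 1's expected payoff from each pure strategy against the given mix.
R1: (1/8)·5 + (1/2)·(-7) + (3/8)·5 = -1
R2: (1/8)·2 + (1/2)·2 + (3/8)·1 = 13/8
R3: (1/8)·7 + (1/2)·(-4) + (3/8)·4 = 3/8
R4: (1/8)·(-4) + (1/2)·7 + (3/8)·0 = 3
Highest expected payoff is 3, from R4.

R4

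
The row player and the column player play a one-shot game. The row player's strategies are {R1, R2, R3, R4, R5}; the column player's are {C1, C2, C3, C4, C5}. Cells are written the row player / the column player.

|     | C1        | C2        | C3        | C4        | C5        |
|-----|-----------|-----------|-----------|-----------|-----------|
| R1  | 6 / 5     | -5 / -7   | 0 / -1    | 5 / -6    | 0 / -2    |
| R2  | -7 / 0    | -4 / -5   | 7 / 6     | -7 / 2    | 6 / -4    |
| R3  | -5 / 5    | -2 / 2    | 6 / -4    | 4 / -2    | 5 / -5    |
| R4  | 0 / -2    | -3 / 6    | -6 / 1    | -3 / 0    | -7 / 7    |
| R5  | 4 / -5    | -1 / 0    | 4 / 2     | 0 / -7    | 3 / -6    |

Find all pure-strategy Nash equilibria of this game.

(R1, C1) and (R2, C3)

A profile is a Nash equilibrium when each player is best-responding to the other.
The row player's best responses — vs C1: R1 (payoff 6); vs C2: R5 (payoff -1); vs C3: R2 (payoff 7); vs C4: R1 (payoff 5); vs C5: R2 (payoff 6).
The column player's best responses — vs R1: C1 (payoff 5); vs R2: C3 (payoff 6); vs R3: C1 (payoff 5); vs R4: C5 (payoff 7); vs R5: C3 (payoff 2).
Mutual best responses occur at (R1, C1) and (R2, C3); at each, neither player gains by switching.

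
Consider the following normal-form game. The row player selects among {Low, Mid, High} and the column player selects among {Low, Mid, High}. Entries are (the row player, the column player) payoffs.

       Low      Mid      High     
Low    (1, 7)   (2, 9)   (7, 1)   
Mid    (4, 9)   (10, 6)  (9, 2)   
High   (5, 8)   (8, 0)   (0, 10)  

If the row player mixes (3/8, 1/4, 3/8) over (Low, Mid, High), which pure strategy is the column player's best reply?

Compute the column player's expected payoff from each pure strategy against the given mix.
Low: (3/8)·7 + (1/4)·9 + (3/8)·8 = 63/8
Mid: (3/8)·9 + (1/4)·6 + (3/8)·0 = 39/8
High: (3/8)·1 + (1/4)·2 + (3/8)·10 = 37/8
Highest expected payoff is 63/8, from Low.

Low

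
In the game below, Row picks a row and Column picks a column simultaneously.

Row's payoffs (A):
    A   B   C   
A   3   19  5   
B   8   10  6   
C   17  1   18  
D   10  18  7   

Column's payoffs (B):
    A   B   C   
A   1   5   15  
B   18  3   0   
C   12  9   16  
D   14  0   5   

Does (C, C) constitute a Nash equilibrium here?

Holding Column at C: Row gets 18 from C, versus 5 from A, 6 from B, 7 from D. No profitable deviation for Row.
Holding Row at C: Column gets 16 from C, versus 12 from A, 9 from B. No profitable deviation for Column either.

Yes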